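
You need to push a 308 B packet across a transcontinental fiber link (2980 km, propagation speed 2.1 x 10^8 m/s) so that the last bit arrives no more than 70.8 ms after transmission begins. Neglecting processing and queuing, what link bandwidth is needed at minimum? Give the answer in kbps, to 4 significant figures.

43.53 kbps

L = 2464 bits.
Propagation delay = 2980000 / 210000000 = 14.1905 ms.
Transmission budget = 70.8 − 14.1905 = 56.6095 ms.
R ≥ L / t_tx = 2464 bits / 0.0566095 s = 43.53 kbps.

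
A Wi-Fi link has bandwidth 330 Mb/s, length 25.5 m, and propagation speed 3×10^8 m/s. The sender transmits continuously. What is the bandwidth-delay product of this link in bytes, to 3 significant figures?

3.51 bytes

Propagation delay = 25.5 / 300000000 = 8.5e-08 s.
BDP = R × t_prop = 330000000 × 8.5e-08 = 28.05 bits.
In bytes: 28.05/8 = 3.51 bytes.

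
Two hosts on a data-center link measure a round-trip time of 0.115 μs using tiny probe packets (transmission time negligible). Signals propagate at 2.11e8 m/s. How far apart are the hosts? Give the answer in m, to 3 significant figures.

12.1 m

One-way propagation = RTT/2 = 0.0575 μs.
d = s × t = 211000000 × 5.75e-08 = 12.1 m.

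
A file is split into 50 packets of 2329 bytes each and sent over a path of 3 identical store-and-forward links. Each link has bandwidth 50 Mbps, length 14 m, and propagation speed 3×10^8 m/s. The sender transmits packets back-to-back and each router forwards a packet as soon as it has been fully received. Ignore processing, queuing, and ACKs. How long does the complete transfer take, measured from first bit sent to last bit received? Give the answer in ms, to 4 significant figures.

Per-hop transmission t_tx = L/R = 18632/50000000 = 0.37264 ms.
Per-hop propagation t_prop = 14/300000000 = 4.66667e-05 ms.
Pipeline fill: first packet needs 3·t_tx to clear all hops; remaining 49 packets each add one t_tx.
Total = (3+50-1)·t_tx + 3·t_prop = 52·0.37264 + 3·4.66667e-05 = 19.38 ms.

19.38 ms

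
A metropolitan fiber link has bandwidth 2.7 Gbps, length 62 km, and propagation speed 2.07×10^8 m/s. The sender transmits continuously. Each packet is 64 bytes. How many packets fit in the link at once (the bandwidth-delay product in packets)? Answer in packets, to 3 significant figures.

1580 packets

Propagation delay = 62000 / 2.07e+08 = 0.000299517 s.
BDP = R × t_prop = 2700000000 × 0.000299517 = 808696 bits.
In packets of 512 bits: 1580 packets.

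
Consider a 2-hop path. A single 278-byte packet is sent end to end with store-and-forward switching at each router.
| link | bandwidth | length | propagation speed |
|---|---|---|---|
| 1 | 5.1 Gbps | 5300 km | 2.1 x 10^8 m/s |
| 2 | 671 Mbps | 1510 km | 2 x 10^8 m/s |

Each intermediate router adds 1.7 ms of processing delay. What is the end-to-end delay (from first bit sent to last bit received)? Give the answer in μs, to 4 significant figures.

34490 μs

L = 278 × 8 = 2224 bits.
Transmission delays (L/R per hop): 0.436078, 3.31446 μs; sum = 3.75053 μs.
Propagation delays (d/s per hop): 25238.1, 7550 μs; sum = 32788.1 μs.
Processing at 1 router(s): 1 × 1.7 ms = 1700 μs.
End-to-end = 34490 μs.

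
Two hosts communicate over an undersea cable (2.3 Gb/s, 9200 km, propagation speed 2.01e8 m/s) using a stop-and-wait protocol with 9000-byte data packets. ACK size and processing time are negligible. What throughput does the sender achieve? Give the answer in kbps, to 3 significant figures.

t_tx = L/R = 72000/2300000000 = 3.13043e-05 s.
t_prop = 9200000/2.01e+08 = 0.0457711 s; RTT = 0.0915423 s.
Cycle = t_tx + RTT = 0.0915736 s.
Throughput = L / cycle = 72000 / 0.0915736 = 786 kbps.

786 kbps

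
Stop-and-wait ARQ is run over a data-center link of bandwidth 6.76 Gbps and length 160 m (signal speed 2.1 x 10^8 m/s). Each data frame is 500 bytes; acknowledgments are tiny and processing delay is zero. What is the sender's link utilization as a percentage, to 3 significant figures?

t_tx = L/R = 4000/6760000000 = 5.91716e-07 s.
t_prop = 160/210000000 = 7.61905e-07 s; RTT = 1.52381e-06 s.
Cycle = t_tx + RTT = 2.11553e-06 s.
Utilization = t_tx / cycle = 5.91716e-07/2.11553e-06 = 28.0 %.

28.0 %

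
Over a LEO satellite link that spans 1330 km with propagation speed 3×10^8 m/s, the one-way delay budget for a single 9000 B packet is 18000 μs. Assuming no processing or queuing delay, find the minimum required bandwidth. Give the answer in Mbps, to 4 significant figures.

L = 72000 bits.
Propagation delay = 1330000 / 300000000 = 4433.33 μs.
Transmission budget = 18000 − 4433.33 = 13566.7 μs.
R ≥ L / t_tx = 72000 bits / 0.0135667 s = 5.307 Mbps.

5.307 Mbps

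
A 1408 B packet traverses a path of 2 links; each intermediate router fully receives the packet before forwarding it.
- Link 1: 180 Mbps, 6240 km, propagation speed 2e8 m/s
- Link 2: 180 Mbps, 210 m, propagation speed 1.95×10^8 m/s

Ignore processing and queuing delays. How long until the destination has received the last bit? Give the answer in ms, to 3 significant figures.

31.3 ms

L = 1408 × 8 = 11264 bits.
Transmission delay per hop = L/R = 11264/180000000 = 0.0625778 ms; 2 hops → 0.125156 ms.
Propagation delays (d/s per hop): 31.2, 0.00107692 ms; sum = 31.2011 ms.
End-to-end = 31.3 ms.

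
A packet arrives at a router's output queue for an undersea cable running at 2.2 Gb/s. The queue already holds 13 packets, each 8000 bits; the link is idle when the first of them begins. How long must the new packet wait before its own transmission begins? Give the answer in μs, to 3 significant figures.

47.3 μs

Each queued packet: L/R = 8000/2200000000 = 3.63636 μs.
13 queued → 47.2727 μs.
Queuing delay = 47.3 μs.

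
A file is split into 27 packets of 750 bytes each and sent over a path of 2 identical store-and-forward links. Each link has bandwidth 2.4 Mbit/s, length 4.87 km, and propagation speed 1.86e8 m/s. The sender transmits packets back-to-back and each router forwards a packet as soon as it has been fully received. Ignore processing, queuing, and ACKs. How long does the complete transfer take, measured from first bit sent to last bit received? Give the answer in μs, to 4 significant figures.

70050 μs

Per-hop transmission t_tx = L/R = 6000/2400000 = 2500 μs.
Per-hop propagation t_prop = 4870/186000000 = 26.1828 μs.
Pipeline fill: first packet needs 2·t_tx to clear all hops; remaining 26 packets each add one t_tx.
Total = (2+27-1)·t_tx + 2·t_prop = 28·2500 + 2·26.1828 = 70050 μs.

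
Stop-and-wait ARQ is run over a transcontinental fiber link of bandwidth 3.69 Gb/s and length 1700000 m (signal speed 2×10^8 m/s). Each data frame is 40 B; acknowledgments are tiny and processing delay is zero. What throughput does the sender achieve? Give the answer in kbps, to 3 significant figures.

18.8 kbps

t_tx = L/R = 320/3690000000 = 8.67209e-08 s.
t_prop = 1700000/200000000 = 0.0085 s; RTT = 0.017 s.
Cycle = t_tx + RTT = 0.0170001 s.
Throughput = L / cycle = 320 / 0.0170001 = 18.8 kbps.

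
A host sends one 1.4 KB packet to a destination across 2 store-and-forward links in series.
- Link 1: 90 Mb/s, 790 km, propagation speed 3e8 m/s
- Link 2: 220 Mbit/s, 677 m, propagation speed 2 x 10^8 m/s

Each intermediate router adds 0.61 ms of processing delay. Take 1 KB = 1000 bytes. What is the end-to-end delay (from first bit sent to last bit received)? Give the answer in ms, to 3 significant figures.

L = 11200 bits.
Transmission delays (L/R per hop): 0.124444, 0.0509091 ms; sum = 0.175354 ms.
Propagation delays (d/s per hop): 2.63333, 0.003385 ms; sum = 2.63672 ms.
Processing at 1 router(s): 1 × 0.61 ms = 0.61 ms.
End-to-end = 3.42 ms.

3.42 ms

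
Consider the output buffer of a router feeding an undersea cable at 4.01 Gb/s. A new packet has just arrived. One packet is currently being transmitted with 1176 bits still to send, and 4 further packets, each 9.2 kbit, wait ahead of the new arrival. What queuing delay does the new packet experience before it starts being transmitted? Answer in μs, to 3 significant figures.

9.47 μs

Each queued packet: L/R = 9200/4010000000 = 2.29426 μs.
4 queued → 9.17706 μs.
Plus remaining 1176 bits of current packet: 0.293267 μs.
Queuing delay = 9.47 μs.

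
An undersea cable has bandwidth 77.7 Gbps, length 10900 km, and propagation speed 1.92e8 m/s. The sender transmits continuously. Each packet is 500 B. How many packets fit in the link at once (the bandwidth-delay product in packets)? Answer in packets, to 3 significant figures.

Propagation delay = 10900000 / 192000000 = 0.0567708 s.
BDP = R × t_prop = 77700000000 × 0.0567708 = 4411090000 bits.
In packets of 4000 bits: 1100000 packets.

1100000 packets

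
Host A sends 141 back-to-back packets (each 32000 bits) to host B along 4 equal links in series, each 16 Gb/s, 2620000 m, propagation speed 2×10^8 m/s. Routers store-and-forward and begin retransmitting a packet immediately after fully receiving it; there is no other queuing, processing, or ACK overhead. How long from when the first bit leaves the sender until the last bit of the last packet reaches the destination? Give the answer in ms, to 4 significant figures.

52.69 ms

Per-hop transmission t_tx = L/R = 32000/16000000000 = 0.002 ms.
Per-hop propagation t_prop = 2620000/200000000 = 13.1 ms.
Pipeline fill: first packet needs 4·t_tx to clear all hops; remaining 140 packets each add one t_tx.
Total = (4+141-1)·t_tx + 4·t_prop = 144·0.002 + 4·13.1 = 52.69 ms.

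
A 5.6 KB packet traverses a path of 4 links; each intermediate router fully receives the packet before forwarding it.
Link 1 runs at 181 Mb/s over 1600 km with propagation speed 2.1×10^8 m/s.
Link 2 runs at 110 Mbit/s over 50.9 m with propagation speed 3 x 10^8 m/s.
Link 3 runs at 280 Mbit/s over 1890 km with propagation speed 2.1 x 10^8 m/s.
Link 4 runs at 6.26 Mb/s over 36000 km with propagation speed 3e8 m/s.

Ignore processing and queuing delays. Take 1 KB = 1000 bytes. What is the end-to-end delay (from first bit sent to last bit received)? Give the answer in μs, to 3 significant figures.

145000 μs

L = 44800 bits.
Transmission delays (L/R per hop): 247.514, 407.273, 160, 7156.55 μs; sum = 7971.34 μs.
Propagation delays (d/s per hop): 7619.05, 0.169667, 9000, 120000 μs; sum = 136619 μs.
End-to-end = 145000 μs.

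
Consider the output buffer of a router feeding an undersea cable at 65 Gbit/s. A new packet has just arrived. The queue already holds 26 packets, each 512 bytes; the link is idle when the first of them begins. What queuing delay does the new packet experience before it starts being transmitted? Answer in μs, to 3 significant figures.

1.64 μs

Each queued packet: L/R = 4096/65000000000 = 0.0630154 μs.
26 queued → 1.6384 μs.
Queuing delay = 1.64 μs.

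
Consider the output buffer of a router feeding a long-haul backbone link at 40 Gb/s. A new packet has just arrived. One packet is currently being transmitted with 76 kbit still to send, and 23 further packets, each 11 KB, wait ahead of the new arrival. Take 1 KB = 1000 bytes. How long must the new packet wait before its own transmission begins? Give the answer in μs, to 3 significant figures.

Each queued packet: L/R = 88000/40000000000 = 2.2 μs.
23 queued → 50.6 μs.
Plus remaining 76000 bits of current packet: 1.9 μs.
Queuing delay = 52.5 μs.

52.5 μs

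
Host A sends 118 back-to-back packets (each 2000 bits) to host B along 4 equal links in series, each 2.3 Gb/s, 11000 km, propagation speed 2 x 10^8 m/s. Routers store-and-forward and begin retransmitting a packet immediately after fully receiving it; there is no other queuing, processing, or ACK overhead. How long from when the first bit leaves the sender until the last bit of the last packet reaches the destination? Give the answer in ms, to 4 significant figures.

Per-hop transmission t_tx = L/R = 2000/2300000000 = 0.000869565 ms.
Per-hop propagation t_prop = 11000000/200000000 = 55 ms.
Pipeline fill: first packet needs 4·t_tx to clear all hops; remaining 117 packets each add one t_tx.
Total = (4+118-1)·t_tx + 4·t_prop = 121·0.000869565 + 4·55 = 220.1 ms.

220.1 ms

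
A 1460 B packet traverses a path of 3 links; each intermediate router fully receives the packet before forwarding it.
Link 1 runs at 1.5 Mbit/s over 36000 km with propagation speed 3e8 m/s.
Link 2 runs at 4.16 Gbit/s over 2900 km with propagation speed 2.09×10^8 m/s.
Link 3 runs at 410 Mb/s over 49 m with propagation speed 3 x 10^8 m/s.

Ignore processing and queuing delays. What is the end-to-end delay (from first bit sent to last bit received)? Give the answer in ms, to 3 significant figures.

L = 1460 × 8 = 11680 bits.
Transmission delays (L/R per hop): 7.78667, 0.00280769, 0.0284878 ms; sum = 7.81796 ms.
Propagation delays (d/s per hop): 120, 13.8756, 0.000163333 ms; sum = 133.876 ms.
End-to-end = 142 ms.

142 ms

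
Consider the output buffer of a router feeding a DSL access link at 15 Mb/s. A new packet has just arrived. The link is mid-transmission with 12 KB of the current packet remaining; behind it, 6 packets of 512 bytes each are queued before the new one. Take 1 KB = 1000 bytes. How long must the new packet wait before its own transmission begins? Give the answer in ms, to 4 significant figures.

Each queued packet: L/R = 4096/15000000 = 0.273067 ms.
6 queued → 1.6384 ms.
Plus remaining 96000 bits of current packet: 6.4 ms.
Queuing delay = 8.038 ms.

8.038 ms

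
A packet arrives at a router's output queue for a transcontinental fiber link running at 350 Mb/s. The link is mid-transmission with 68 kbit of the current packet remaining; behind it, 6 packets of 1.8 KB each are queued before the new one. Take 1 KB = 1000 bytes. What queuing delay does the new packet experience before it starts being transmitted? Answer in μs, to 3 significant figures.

441 μs

Each queued packet: L/R = 14400/350000000 = 41.1429 μs.
6 queued → 246.857 μs.
Plus remaining 68000 bits of current packet: 194.286 μs.
Queuing delay = 441 μs.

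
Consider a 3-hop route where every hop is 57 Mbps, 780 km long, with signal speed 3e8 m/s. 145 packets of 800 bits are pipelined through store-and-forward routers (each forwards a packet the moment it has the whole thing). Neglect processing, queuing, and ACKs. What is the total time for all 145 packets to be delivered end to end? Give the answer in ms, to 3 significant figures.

Per-hop transmission t_tx = L/R = 800/57000000 = 0.0140351 ms.
Per-hop propagation t_prop = 780000/300000000 = 2.6 ms.
Pipeline fill: first packet needs 3·t_tx to clear all hops; remaining 144 packets each add one t_tx.
Total = (3+145-1)·t_tx + 3·t_prop = 147·0.0140351 + 3·2.6 = 9.86 ms.

9.86 ms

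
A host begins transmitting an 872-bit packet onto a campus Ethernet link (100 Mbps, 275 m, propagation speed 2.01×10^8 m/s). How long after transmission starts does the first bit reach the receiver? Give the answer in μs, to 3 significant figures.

1.37 μs

First bit experiences only propagation delay: d/s = 275/2.01e+08 = 1.37 μs.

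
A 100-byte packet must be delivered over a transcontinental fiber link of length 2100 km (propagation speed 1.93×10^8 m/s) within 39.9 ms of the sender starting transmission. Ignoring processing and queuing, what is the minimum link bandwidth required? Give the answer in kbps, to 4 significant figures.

27.57 kbps

L = 800 bits.
Propagation delay = 2100000 / 193000000 = 10.8808 ms.
Transmission budget = 39.9 − 10.8808 = 29.0192 ms.
R ≥ L / t_tx = 800 bits / 0.0290192 s = 27.57 kbps.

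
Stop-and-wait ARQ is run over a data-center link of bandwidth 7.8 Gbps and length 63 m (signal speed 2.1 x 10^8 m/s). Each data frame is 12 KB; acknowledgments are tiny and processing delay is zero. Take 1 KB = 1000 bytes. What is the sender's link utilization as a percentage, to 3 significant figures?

t_tx = L/R = 96000/7800000000 = 1.23077e-05 s.
t_prop = 63/210000000 = 3e-07 s; RTT = 6e-07 s.
Cycle = t_tx + RTT = 1.29077e-05 s.
Utilization = t_tx / cycle = 1.23077e-05/1.29077e-05 = 95.4 %.

95.4 %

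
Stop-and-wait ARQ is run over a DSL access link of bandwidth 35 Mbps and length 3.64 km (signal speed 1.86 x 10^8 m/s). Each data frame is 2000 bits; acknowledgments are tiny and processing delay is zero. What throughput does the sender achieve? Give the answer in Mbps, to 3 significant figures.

t_tx = L/R = 2000/35000000 = 5.71429e-05 s.
t_prop = 3640/186000000 = 1.95699e-05 s; RTT = 3.91398e-05 s.
Cycle = t_tx + RTT = 9.62826e-05 s.
Throughput = L / cycle = 2000 / 9.62826e-05 = 20.8 Mbps.

20.8 Mbps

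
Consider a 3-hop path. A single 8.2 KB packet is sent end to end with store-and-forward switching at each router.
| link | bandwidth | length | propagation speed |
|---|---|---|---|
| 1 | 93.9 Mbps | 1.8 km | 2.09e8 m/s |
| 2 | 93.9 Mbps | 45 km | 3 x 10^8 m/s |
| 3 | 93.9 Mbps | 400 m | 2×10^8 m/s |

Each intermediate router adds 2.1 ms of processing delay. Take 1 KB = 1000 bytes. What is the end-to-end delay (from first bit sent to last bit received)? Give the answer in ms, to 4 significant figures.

L = 65600 bits.
Transmission delay per hop = L/R = 65600/93900000 = 0.698616 ms; 3 hops → 2.09585 ms.
Propagation delays (d/s per hop): 0.00861244, 0.15, 0.002 ms; sum = 0.160612 ms.
Processing at 2 router(s): 2 × 2.1 ms = 4.2 ms.
End-to-end = 6.456 ms.

6.456 ms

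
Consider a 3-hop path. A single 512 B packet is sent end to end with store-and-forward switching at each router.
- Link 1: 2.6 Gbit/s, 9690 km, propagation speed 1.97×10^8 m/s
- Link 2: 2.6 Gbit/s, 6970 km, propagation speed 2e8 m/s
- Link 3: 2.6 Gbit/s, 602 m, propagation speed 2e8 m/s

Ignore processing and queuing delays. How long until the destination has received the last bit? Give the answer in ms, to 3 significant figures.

84.0 ms

L = 512 × 8 = 4096 bits.
Transmission delay per hop = L/R = 4096/2600000000 = 0.00157538 ms; 3 hops → 0.00472615 ms.
Propagation delays (d/s per hop): 49.1878, 34.85, 0.00301 ms; sum = 84.0408 ms.
End-to-end = 84.0 ms.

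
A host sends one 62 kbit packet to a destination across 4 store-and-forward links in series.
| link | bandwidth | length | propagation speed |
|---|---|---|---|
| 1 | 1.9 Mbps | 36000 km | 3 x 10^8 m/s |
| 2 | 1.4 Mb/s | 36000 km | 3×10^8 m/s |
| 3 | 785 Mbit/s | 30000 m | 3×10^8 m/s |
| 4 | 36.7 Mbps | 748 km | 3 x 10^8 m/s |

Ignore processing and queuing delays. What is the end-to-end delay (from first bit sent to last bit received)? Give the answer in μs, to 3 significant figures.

321000 μs

L = 62000 bits.
Transmission delays (L/R per hop): 32631.6, 44285.7, 78.9809, 1689.37 μs; sum = 78685.6 μs.
Propagation delays (d/s per hop): 120000, 120000, 100, 2493.33 μs; sum = 242593 μs.
End-to-end = 321000 μs.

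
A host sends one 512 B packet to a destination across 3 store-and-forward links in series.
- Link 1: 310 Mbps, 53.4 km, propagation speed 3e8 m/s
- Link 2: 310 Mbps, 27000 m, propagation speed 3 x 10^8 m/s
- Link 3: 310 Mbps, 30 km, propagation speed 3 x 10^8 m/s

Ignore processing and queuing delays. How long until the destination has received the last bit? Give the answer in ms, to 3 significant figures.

L = 512 × 8 = 4096 bits.
Transmission delay per hop = L/R = 4096/310000000 = 0.0132129 ms; 3 hops → 0.0396387 ms.
Propagation delays (d/s per hop): 0.178, 0.09, 0.1 ms; sum = 0.368 ms.
End-to-end = 0.408 ms.

0.408 ms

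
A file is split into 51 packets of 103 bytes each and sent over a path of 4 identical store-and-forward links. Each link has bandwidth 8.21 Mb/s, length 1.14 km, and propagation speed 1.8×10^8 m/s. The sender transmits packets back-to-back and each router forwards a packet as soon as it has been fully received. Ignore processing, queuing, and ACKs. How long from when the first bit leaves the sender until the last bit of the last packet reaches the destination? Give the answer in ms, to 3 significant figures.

5.45 ms

Per-hop transmission t_tx = L/R = 824/8.21e+06 = 0.100365 ms.
Per-hop propagation t_prop = 1140/180000000 = 0.00633333 ms.
Pipeline fill: first packet needs 4·t_tx to clear all hops; remaining 50 packets each add one t_tx.
Total = (4+51-1)·t_tx + 4·t_prop = 54·0.100365 + 4·0.00633333 = 5.45 ms.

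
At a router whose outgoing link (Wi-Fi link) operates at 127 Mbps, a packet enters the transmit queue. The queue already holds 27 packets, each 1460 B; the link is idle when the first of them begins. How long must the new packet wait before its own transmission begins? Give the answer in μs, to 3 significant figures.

2480 μs

Each queued packet: L/R = 11680/127000000 = 91.9685 μs.
27 queued → 2483.15 μs.
Queuing delay = 2480 μs.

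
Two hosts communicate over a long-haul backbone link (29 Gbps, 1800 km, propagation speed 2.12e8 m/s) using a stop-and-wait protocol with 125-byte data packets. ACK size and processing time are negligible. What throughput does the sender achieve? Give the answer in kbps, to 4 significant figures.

58.89 kbps

t_tx = L/R = 1000/29000000000 = 3.44828e-08 s.
t_prop = 1800000/212000000 = 0.00849057 s; RTT = 0.0169811 s.
Cycle = t_tx + RTT = 0.0169812 s.
Throughput = L / cycle = 1000 / 0.0169812 = 58.89 kbps.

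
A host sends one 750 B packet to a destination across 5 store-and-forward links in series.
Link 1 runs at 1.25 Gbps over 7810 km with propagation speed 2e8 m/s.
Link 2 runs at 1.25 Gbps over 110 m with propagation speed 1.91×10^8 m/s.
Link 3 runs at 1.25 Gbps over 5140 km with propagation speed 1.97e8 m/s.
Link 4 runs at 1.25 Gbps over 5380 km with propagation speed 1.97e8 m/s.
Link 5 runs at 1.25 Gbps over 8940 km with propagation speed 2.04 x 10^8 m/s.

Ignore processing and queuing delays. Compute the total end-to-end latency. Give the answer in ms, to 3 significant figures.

L = 750 × 8 = 6000 bits.
Transmission delay per hop = L/R = 6000/1250000000 = 0.0048 ms; 5 hops → 0.024 ms.
Propagation delays (d/s per hop): 39.05, 0.000575916, 26.0914, 27.3096, 43.8235 ms; sum = 136.275 ms.
End-to-end = 136 ms.

136 ms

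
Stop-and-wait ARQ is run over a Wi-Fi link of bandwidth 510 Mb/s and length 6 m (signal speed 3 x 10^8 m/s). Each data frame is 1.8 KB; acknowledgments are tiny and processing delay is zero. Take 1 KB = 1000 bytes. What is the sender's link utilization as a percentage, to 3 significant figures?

t_tx = L/R = 14400/510000000 = 2.82353e-05 s.
t_prop = 6/300000000 = 2e-08 s; RTT = 4e-08 s.
Cycle = t_tx + RTT = 2.82753e-05 s.
Utilization = t_tx / cycle = 2.82353e-05/2.82753e-05 = 99.9 %.

99.9 %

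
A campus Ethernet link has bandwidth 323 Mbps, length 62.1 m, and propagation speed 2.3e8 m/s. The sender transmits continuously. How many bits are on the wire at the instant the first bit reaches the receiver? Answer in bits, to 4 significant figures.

87.21 bits

Propagation delay = 62.1 / 2.3e+08 = 2.7e-07 s.
BDP = R × t_prop = 323000000 × 2.7e-07 = 87.21 bits.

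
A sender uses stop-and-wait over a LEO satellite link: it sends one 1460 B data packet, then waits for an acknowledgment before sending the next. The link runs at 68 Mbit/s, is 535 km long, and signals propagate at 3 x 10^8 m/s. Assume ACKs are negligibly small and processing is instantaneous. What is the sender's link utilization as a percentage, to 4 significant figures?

4.595 %

t_tx = L/R = 11680/68000000 = 0.000171765 s.
t_prop = 535000/300000000 = 0.00178333 s; RTT = 0.00356667 s.
Cycle = t_tx + RTT = 0.00373843 s.
Utilization = t_tx / cycle = 0.000171765/0.00373843 = 4.595 %.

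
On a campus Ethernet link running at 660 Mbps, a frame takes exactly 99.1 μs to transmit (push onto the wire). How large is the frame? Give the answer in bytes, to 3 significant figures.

8180 bytes

L = R × t_tx = 660000000 b/s × 9.91e-05 s = 65406 bits.
In bytes: 65406 / 8 = 8180 bytes.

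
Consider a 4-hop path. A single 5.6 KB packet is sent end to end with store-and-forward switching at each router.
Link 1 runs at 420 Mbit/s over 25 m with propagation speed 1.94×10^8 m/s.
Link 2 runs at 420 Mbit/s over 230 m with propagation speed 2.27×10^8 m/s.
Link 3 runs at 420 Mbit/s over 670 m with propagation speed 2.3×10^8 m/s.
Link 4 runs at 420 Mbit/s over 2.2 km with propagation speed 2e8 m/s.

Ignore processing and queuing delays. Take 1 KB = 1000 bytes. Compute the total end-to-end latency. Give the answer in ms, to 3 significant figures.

L = 44800 bits.
Transmission delay per hop = L/R = 44800/420000000 = 0.106667 ms; 4 hops → 0.426667 ms.
Propagation delays (d/s per hop): 0.000128866, 0.00101322, 0.00291304, 0.011 ms; sum = 0.0150551 ms.
End-to-end = 0.442 ms.

0.442 ms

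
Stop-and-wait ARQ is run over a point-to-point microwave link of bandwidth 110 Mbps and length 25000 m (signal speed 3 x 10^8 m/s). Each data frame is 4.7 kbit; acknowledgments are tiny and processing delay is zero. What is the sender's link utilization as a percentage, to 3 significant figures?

t_tx = L/R = 4700/110000000 = 4.27273e-05 s.
t_prop = 25000/300000000 = 8.33333e-05 s; RTT = 0.000166667 s.
Cycle = t_tx + RTT = 0.000209394 s.
Utilization = t_tx / cycle = 4.27273e-05/0.000209394 = 20.4 %.

20.4 %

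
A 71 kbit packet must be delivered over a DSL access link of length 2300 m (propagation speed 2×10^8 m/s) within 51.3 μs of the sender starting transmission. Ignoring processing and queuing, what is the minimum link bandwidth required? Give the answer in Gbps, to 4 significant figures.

Propagation delay = 2300 / 200000000 = 11.5 μs.
Transmission budget = 51.3 − 11.5 = 39.8 μs.
R ≥ L / t_tx = 71000 bits / 3.98e-05 s = 1.784 Gbps.

1.784 Gbps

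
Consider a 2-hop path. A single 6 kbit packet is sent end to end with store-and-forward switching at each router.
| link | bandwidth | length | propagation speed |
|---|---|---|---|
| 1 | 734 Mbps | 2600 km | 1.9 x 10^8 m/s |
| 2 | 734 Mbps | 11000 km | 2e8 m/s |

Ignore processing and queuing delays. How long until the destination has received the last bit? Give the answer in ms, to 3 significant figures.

68.7 ms

L = 6000 bits.
Transmission delay per hop = L/R = 6000/734000000 = 0.00817439 ms; 2 hops → 0.0163488 ms.
Propagation delays (d/s per hop): 13.6842, 55 ms; sum = 68.6842 ms.
End-to-end = 68.7 ms.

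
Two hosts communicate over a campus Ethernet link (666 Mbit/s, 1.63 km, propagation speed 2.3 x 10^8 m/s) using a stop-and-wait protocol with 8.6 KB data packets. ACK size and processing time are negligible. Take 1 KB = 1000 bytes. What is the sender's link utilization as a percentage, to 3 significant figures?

87.9 %

t_tx = L/R = 68800/666000000 = 0.000103303 s.
t_prop = 1630/2.3e+08 = 7.08696e-06 s; RTT = 1.41739e-05 s.
Cycle = t_tx + RTT = 0.000117477 s.
Utilization = t_tx / cycle = 0.000103303/0.000117477 = 87.9 %.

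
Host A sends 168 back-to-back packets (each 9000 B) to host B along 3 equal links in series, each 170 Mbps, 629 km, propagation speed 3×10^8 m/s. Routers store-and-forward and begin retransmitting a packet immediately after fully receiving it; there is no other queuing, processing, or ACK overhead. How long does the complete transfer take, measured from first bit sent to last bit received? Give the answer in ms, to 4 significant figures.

78.29 ms

Per-hop transmission t_tx = L/R = 72000/170000000 = 0.423529 ms.
Per-hop propagation t_prop = 629000/300000000 = 2.09667 ms.
Pipeline fill: first packet needs 3·t_tx to clear all hops; remaining 167 packets each add one t_tx.
Total = (3+168-1)·t_tx + 3·t_prop = 170·0.423529 + 3·2.09667 = 78.29 ms.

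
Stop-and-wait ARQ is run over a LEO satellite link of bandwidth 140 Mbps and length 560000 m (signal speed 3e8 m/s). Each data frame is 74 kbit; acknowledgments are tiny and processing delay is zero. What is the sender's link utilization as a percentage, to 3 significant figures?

12.4 %

t_tx = L/R = 74000/140000000 = 0.000528571 s.
t_prop = 560000/300000000 = 0.00186667 s; RTT = 0.00373333 s.
Cycle = t_tx + RTT = 0.0042619 s.
Utilization = t_tx / cycle = 0.000528571/0.0042619 = 12.4 %.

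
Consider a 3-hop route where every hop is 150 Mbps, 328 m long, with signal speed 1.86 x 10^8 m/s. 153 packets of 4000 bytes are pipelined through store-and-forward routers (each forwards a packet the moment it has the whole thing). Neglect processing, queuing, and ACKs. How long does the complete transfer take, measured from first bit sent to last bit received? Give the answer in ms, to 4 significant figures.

33.07 ms

Per-hop transmission t_tx = L/R = 32000/150000000 = 0.213333 ms.
Per-hop propagation t_prop = 328/186000000 = 0.00176344 ms.
Pipeline fill: first packet needs 3·t_tx to clear all hops; remaining 152 packets each add one t_tx.
Total = (3+153-1)·t_tx + 3·t_prop = 155·0.213333 + 3·0.00176344 = 33.07 ms.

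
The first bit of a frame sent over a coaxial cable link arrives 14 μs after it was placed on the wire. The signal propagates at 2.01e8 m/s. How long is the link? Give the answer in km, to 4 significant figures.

d = s × t_prop = 2.01e+08 × 1.4e-05 = 2.814 km.

2.814 km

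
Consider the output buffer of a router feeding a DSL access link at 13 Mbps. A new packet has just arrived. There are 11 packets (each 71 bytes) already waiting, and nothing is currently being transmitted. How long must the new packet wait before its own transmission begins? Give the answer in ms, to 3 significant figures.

0.481 ms

Each queued packet: L/R = 568/13000000 = 0.0436923 ms.
11 queued → 0.480615 ms.
Queuing delay = 0.481 ms.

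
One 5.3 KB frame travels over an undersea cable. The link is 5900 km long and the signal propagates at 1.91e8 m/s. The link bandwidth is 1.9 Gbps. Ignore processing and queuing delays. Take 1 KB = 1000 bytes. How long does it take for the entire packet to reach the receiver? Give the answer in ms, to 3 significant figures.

L = 42400 bits.
Transmission delay = L/R = 42400 / 1900000000 = 0.0223158 ms.
Propagation delay = d/s = 5900000 m / 191000000 m/s = 30.8901 ms.
Total = 30.9 ms.

30.9 ms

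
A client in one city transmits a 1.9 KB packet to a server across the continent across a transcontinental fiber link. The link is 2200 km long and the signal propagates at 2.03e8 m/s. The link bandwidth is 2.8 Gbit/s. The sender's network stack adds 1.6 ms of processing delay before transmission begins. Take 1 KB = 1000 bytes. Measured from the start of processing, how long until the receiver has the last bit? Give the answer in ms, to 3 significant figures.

L = 15200 bits.
Transmission delay = L/R = 15200 / 2800000000 = 0.00542857 ms.
Propagation delay = d/s = 2200000 m / 2.03e+08 m/s = 10.8374 ms.
Plus processing delay 1.6 ms = 1.6 ms.
Total = 12.4 ms.

12.4 ms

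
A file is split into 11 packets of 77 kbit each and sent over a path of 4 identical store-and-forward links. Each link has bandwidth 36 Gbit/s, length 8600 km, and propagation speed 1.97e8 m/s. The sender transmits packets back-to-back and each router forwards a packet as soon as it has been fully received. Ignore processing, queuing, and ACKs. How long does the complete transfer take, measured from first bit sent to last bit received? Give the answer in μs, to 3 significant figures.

Per-hop transmission t_tx = L/R = 77000/36000000000 = 2.13889 μs.
Per-hop propagation t_prop = 8600000/197000000 = 43654.8 μs.
Pipeline fill: first packet needs 4·t_tx to clear all hops; remaining 10 packets each add one t_tx.
Total = (4+11-1)·t_tx + 4·t_prop = 14·2.13889 + 4·43654.8 = 175000 μs.

175000 μs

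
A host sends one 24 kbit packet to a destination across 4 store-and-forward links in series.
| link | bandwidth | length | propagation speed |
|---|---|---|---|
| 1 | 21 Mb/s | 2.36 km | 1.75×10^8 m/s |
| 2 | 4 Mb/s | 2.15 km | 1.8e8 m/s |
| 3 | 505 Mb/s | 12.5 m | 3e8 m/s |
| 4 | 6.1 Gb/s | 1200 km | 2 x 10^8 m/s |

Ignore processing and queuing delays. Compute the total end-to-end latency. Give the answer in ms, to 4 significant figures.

L = 24000 bits.
Transmission delays (L/R per hop): 1.14286, 6, 0.0475248, 0.00393443 ms; sum = 7.19432 ms.
Propagation delays (d/s per hop): 0.0134857, 0.0119444, 4.16667e-05, 6 ms; sum = 6.02547 ms.
End-to-end = 13.22 ms.

13.22 ms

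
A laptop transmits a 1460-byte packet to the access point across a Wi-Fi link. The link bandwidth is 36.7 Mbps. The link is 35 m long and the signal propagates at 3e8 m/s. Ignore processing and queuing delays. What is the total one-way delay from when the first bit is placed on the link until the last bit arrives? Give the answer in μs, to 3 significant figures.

318 μs

L = 1460 × 8 = 11680 bits.
Transmission delay = L/R = 11680 / 36700000 = 318.256 μs.
Propagation delay = d/s = 35 m / 300000000 m/s = 0.116667 μs.
Total = 318 μs.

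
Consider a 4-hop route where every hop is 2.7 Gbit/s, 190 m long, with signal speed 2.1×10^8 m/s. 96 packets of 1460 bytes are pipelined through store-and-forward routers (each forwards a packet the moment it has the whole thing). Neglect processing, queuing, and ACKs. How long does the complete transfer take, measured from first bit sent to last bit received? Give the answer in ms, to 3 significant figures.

0.432 ms

Per-hop transmission t_tx = L/R = 11680/2700000000 = 0.00432593 ms.
Per-hop propagation t_prop = 190/210000000 = 0.000904762 ms.
Pipeline fill: first packet needs 4·t_tx to clear all hops; remaining 95 packets each add one t_tx.
Total = (4+96-1)·t_tx + 4·t_prop = 99·0.00432593 + 4·0.000904762 = 0.432 ms.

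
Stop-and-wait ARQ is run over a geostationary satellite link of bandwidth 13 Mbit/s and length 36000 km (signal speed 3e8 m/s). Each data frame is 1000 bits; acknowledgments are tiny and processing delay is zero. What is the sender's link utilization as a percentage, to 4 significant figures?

t_tx = L/R = 1000/13000000 = 7.69231e-05 s.
t_prop = 36000000/300000000 = 0.12 s; RTT = 0.24 s.
Cycle = t_tx + RTT = 0.240077 s.
Utilization = t_tx / cycle = 7.69231e-05/0.240077 = 0.03204 %.

0.03204 %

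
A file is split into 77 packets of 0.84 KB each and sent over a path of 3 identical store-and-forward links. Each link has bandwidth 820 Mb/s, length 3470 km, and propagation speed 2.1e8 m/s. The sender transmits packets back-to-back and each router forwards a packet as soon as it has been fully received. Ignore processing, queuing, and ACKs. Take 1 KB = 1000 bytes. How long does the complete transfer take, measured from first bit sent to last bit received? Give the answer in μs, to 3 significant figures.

50200 μs

Per-hop transmission t_tx = L/R = 6720/820000000 = 8.19512 μs.
Per-hop propagation t_prop = 3470000/210000000 = 16523.8 μs.
Pipeline fill: first packet needs 3·t_tx to clear all hops; remaining 76 packets each add one t_tx.
Total = (3+77-1)·t_tx + 3·t_prop = 79·8.19512 + 3·16523.8 = 50200 μs.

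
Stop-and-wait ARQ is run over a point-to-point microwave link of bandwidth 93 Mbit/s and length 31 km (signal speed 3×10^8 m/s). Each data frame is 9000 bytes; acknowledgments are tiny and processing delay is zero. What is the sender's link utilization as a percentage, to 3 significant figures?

78.9 %

t_tx = L/R = 72000/93000000 = 0.000774194 s.
t_prop = 31000/300000000 = 0.000103333 s; RTT = 0.000206667 s.
Cycle = t_tx + RTT = 0.00098086 s.
Utilization = t_tx / cycle = 0.000774194/0.00098086 = 78.9 %.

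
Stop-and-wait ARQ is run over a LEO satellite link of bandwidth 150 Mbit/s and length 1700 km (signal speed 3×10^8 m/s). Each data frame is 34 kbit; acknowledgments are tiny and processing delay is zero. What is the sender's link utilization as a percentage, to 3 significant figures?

t_tx = L/R = 34000/150000000 = 0.000226667 s.
t_prop = 1700000/300000000 = 0.00566667 s; RTT = 0.0113333 s.
Cycle = t_tx + RTT = 0.01156 s.
Utilization = t_tx / cycle = 0.000226667/0.01156 = 1.96 %.

1.96 %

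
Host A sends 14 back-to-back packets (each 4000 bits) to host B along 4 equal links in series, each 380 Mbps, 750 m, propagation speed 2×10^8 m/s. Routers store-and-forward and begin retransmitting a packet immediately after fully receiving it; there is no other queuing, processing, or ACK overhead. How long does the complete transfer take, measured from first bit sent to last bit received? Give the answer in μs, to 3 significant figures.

Per-hop transmission t_tx = L/R = 4000/380000000 = 10.5263 μs.
Per-hop propagation t_prop = 750/200000000 = 3.75 μs.
Pipeline fill: first packet needs 4·t_tx to clear all hops; remaining 13 packets each add one t_tx.
Total = (4+14-1)·t_tx + 4·t_prop = 17·10.5263 + 4·3.75 = 194 μs.

194 μs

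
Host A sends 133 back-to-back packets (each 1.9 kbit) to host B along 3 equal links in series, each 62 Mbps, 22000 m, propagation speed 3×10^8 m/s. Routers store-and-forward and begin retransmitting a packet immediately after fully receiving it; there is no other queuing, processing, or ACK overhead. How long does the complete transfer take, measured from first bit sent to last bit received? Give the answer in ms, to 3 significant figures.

4.36 ms

Per-hop transmission t_tx = L/R = 1900/62000000 = 0.0306452 ms.
Per-hop propagation t_prop = 22000/300000000 = 0.0733333 ms.
Pipeline fill: first packet needs 3·t_tx to clear all hops; remaining 132 packets each add one t_tx.
Total = (3+133-1)·t_tx + 3·t_prop = 135·0.0306452 + 3·0.0733333 = 4.36 ms.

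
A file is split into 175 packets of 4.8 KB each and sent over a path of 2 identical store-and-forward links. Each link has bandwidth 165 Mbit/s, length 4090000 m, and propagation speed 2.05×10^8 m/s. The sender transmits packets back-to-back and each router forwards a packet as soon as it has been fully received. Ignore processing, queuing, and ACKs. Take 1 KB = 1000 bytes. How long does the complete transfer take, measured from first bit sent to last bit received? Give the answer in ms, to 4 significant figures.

80.86 ms

Per-hop transmission t_tx = L/R = 38400/165000000 = 0.232727 ms.
Per-hop propagation t_prop = 4090000/2.05e+08 = 19.9512 ms.
Pipeline fill: first packet needs 2·t_tx to clear all hops; remaining 174 packets each add one t_tx.
Total = (2+175-1)·t_tx + 2·t_prop = 176·0.232727 + 2·19.9512 = 80.86 ms.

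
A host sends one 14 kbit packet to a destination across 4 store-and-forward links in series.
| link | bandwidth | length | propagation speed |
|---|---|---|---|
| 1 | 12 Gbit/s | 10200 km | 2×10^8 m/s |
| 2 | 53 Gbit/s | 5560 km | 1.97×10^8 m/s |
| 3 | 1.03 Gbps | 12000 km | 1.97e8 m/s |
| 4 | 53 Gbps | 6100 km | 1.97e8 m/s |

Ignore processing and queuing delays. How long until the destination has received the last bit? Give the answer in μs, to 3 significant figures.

L = 14000 bits.
Transmission delays (L/R per hop): 1.16667, 0.264151, 13.5922, 0.264151 μs; sum = 15.2872 μs.
Propagation delays (d/s per hop): 51000, 28223.4, 60913.7, 30964.5 μs; sum = 171102 μs.
End-to-end = 171000 μs.

171000 μs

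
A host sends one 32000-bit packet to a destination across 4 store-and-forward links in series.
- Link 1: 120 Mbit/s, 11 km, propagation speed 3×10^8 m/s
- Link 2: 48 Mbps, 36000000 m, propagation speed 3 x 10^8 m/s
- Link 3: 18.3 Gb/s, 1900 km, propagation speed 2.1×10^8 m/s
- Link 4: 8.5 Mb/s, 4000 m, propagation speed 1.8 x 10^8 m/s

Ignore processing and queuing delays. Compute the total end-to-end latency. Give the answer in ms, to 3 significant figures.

134 ms

Transmission delays (L/R per hop): 0.266667, 0.666667, 0.00174863, 3.76471 ms; sum = 4.69979 ms.
Propagation delays (d/s per hop): 0.0366667, 120, 9.04762, 0.0222222 ms; sum = 129.107 ms.
End-to-end = 134 ms.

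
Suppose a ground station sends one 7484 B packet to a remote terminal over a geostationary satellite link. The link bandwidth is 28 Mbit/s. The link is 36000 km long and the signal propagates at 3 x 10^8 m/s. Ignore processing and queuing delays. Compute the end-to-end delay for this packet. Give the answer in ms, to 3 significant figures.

122 ms

L = 7484 × 8 = 59872 bits.
Transmission delay = L/R = 59872 / 28000000 = 2.13829 ms.
Propagation delay = d/s = 36000000 m / 300000000 m/s = 120 ms.
Total = 122 ms.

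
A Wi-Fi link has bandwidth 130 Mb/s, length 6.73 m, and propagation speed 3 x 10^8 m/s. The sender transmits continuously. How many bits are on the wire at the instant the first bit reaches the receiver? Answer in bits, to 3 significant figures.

2.92 bits

Propagation delay = 6.73 / 300000000 = 2.24333e-08 s.
BDP = R × t_prop = 130000000 × 2.24333e-08 = 2.91633 bits.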